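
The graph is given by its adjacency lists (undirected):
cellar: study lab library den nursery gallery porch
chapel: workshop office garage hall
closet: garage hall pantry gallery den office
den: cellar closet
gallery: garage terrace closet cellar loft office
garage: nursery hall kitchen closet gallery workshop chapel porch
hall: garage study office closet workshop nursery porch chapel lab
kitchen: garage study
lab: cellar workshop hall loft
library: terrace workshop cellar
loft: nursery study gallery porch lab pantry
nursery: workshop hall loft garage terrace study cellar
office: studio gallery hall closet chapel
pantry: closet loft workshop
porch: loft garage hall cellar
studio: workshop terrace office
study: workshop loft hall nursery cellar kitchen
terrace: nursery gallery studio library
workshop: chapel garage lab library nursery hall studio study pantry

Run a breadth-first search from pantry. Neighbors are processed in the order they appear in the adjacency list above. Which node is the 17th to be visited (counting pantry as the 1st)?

Visit pantry; enqueue closet, loft, workshop → queue [closet, loft, workshop]
Visit closet; enqueue garage, hall, gallery, den, office → queue [loft, workshop, garage, hall, gallery, den, office]
Visit loft; enqueue nursery, study, porch, lab → queue [workshop, garage, hall, gallery, den, office, nursery, study, porch, lab]
Visit workshop; enqueue chapel, library, studio → queue [garage, hall, gallery, den, office, nursery, study, porch, lab, chapel, library, studio]
Visit garage; enqueue kitchen → queue [hall, gallery, den, office, nursery, study, porch, lab, chapel, library, studio, kitchen]
Visit hall → queue [gallery, den, office, nursery, study, porch, lab, chapel, library, studio, kitchen]
Visit gallery; enqueue terrace, cellar → queue [den, office, nursery, study, porch, lab, chapel, library, studio, kitchen, terrace, cellar]
Visit den → queue [office, nursery, study, porch, lab, chapel, library, studio, kitchen, terrace, cellar]
Visit office → queue [nursery, study, porch, lab, chapel, library, studio, kitchen, terrace, cellar]
Visit nursery → queue [study, porch, lab, chapel, library, studio, kitchen, terrace, cellar]
Visit study → queue [porch, lab, chapel, library, studio, kitchen, terrace, cellar]
Visit porch → queue [lab, chapel, library, studio, kitchen, terrace, cellar]
Visit lab → queue [chapel, library, studio, kitchen, terrace, cellar]
Visit chapel → queue [library, studio, kitchen, terrace, cellar]
Visit library → queue [studio, kitchen, terrace, cellar]
Visit studio → queue [kitchen, terrace, cellar]
Visit kitchen → queue [terrace, cellar]
Visit terrace → queue [cellar]
Visit cellar → queue []

Visit order: pantry, closet, loft, workshop, garage, hall, gallery, den, office, nursery, study, porch, lab, chapel, library, studio, kitchen, terrace, cellar

kitchen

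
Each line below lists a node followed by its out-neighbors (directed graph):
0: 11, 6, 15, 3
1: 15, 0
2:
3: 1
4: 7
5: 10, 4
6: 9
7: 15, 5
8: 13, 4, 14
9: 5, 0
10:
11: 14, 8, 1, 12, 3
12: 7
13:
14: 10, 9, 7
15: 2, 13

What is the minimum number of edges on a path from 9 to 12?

3

Level 0: 9
Level 1: 0, 5
Level 2: 3, 4, 6, 10, 11, 15
Level 3: 1, 2, 7, 8, 12, 13, 14
12 first appears at level 3.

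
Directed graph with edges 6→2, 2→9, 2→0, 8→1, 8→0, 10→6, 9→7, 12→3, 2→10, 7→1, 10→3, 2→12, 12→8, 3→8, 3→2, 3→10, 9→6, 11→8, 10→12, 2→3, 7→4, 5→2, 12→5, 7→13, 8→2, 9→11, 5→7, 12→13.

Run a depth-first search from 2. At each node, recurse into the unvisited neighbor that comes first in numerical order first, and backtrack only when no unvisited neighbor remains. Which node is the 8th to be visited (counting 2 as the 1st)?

12

Visit 2
2 → 0
2 → 3
3 → 8
8 → 1
3 → 10
10 → 6
10 → 12
12 → 5
5 → 7
7 → 4
7 → 13
2 → 9
9 → 11

Visit order: 2, 0, 3, 8, 1, 10, 6, 12, 5, 7, 4, 13, 9, 11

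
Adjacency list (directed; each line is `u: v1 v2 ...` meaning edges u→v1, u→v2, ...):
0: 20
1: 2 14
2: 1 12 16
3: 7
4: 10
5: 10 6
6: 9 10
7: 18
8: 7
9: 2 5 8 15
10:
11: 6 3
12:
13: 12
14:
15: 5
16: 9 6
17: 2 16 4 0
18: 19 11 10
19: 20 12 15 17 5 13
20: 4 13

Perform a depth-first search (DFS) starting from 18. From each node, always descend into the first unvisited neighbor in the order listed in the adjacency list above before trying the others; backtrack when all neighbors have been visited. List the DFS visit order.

18, 19, 20, 4, 10, 13, 12, 15, 5, 6, 9, 2, 1, 14, 16, 8, 7, 17, 0, 11, 3

Visit 18
18 → 19
19 → 20
20 → 4
4 → 10
20 → 13
13 → 12
19 → 15
15 → 5
5 → 6
6 → 9
9 → 2
2 → 1
1 → 14
2 → 16
9 → 8
8 → 7
19 → 17
17 → 0
18 → 11
11 → 3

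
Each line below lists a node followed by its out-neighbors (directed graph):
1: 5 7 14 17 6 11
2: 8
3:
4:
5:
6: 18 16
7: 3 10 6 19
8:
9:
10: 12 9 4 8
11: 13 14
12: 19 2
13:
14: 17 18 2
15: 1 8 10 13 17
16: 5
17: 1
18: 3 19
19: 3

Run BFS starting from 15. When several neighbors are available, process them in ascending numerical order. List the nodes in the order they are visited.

Visit 15; enqueue 1, 8, 10, 13, 17 → queue [1, 8, 10, 13, 17]
Visit 1; enqueue 5, 6, 7, 11, 14 → queue [8, 10, 13, 17, 5, 6, 7, 11, 14]
Visit 8 → queue [10, 13, 17, 5, 6, 7, 11, 14]
Visit 10; enqueue 4, 9, 12 → queue [13, 17, 5, 6, 7, 11, 14, 4, 9, 12]
Visit 13 → queue [17, 5, 6, 7, 11, 14, 4, 9, 12]
Visit 17 → queue [5, 6, 7, 11, 14, 4, 9, 12]
Visit 5 → queue [6, 7, 11, 14, 4, 9, 12]
Visit 6; enqueue 16, 18 → queue [7, 11, 14, 4, 9, 12, 16, 18]
Visit 7; enqueue 3, 19 → queue [11, 14, 4, 9, 12, 16, 18, 3, 19]
Visit 11 → queue [14, 4, 9, 12, 16, 18, 3, 19]
Visit 14; enqueue 2 → queue [4, 9, 12, 16, 18, 3, 19, 2]
Visit 4 → queue [9, 12, 16, 18, 3, 19, 2]
Visit 9 → queue [12, 16, 18, 3, 19, 2]
Visit 12 → queue [16, 18, 3, 19, 2]
Visit 16 → queue [18, 3, 19, 2]
Visit 18 → queue [3, 19, 2]
Visit 3 → queue [19, 2]
Visit 19 → queue [2]
Visit 2 → queue []

15, 1, 8, 10, 13, 17, 5, 6, 7, 11, 14, 4, 9, 12, 16, 18, 3, 19, 2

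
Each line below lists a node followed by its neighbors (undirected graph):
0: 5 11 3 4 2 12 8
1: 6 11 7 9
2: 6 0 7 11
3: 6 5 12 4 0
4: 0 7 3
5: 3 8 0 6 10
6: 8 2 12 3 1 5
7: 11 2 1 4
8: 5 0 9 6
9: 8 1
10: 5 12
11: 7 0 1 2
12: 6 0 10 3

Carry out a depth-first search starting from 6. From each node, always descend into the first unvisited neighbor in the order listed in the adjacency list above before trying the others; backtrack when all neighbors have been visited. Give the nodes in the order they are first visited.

6, 8, 5, 3, 12, 0, 11, 7, 2, 1, 9, 4, 10

Visit 6
6 → 8
8 → 5
5 → 3
3 → 12
12 → 0
0 → 11
11 → 7
7 → 2
7 → 1
1 → 9
7 → 4
12 → 10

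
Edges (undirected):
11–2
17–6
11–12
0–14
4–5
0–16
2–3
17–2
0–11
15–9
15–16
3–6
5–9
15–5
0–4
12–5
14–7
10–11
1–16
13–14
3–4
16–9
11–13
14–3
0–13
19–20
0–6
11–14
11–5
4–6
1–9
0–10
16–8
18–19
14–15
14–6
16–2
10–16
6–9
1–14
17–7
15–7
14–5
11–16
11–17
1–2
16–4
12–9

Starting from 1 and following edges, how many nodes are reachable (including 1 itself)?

18

BFS from 1 visits: 1, 16, 14, 9, 2, 15, 11, 10, 8, 4, 0, 13, 7, 6, 5, 3, 12, 17
Reachable nodes: 18 of 21 total.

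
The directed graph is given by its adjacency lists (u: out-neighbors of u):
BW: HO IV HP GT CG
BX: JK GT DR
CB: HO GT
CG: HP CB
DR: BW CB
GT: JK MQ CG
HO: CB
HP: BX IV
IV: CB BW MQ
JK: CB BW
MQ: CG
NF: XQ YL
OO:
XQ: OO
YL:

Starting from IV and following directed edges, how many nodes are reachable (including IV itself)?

11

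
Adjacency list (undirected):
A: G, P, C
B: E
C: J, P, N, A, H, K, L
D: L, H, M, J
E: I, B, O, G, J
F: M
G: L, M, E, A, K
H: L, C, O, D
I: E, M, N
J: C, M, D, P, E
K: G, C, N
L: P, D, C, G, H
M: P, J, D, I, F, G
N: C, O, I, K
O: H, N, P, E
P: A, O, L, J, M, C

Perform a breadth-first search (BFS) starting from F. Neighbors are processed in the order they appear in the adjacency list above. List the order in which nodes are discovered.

F, M, P, J, D, I, G, A, O, L, C, E, H, N, K, B

Visit F; enqueue M → queue [M]
Visit M; enqueue P, J, D, I, G → queue [P, J, D, I, G]
Visit P; enqueue A, O, L, C → queue [J, D, I, G, A, O, L, C]
Visit J; enqueue E → queue [D, I, G, A, O, L, C, E]
Visit D; enqueue H → queue [I, G, A, O, L, C, E, H]
Visit I; enqueue N → queue [G, A, O, L, C, E, H, N]
Visit G; enqueue K → queue [A, O, L, C, E, H, N, K]
Visit A → queue [O, L, C, E, H, N, K]
Visit O → queue [L, C, E, H, N, K]
Visit L → queue [C, E, H, N, K]
Visit C → queue [E, H, N, K]
Visit E; enqueue B → queue [H, N, K, B]
Visit H → queue [N, K, B]
Visit N → queue [K, B]
Visit K → queue [B]
Visit B → queue []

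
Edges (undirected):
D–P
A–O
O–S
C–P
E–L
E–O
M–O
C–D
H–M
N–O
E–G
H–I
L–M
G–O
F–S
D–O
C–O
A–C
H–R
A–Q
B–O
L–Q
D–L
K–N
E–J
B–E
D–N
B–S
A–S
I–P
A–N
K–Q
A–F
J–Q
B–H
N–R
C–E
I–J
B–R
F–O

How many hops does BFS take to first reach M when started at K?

3

Level 0: K
Level 1: N, Q
Level 2: A, D, J, L, O, R
Level 3: B, C, E, F, G, H, I, M, P, S
M first appears at level 3.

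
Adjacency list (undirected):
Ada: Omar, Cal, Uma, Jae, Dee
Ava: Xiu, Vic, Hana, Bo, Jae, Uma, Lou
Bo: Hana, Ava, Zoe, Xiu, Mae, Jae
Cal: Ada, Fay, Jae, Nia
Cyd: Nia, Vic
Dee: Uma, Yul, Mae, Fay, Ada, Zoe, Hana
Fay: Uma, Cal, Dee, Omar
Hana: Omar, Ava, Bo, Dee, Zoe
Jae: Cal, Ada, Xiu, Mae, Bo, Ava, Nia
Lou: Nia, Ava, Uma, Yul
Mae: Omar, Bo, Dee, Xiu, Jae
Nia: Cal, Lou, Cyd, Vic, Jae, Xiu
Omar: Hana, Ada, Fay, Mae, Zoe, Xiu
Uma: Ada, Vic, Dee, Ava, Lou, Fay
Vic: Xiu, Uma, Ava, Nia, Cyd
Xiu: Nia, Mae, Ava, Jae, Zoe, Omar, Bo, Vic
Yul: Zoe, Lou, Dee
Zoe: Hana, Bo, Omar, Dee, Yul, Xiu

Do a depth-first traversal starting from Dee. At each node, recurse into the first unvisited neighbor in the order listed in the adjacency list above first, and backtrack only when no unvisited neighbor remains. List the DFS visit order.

Visit Dee
Dee → Uma
Uma → Ada
Ada → Omar
Omar → Hana
Hana → Ava
Ava → Xiu
Xiu → Nia
Nia → Cal
Cal → Fay
Cal → Jae
Jae → Mae
Mae → Bo
Bo → Zoe
Zoe → Yul
Yul → Lou
Nia → Cyd
Cyd → Vic

Dee, Uma, Ada, Omar, Hana, Ava, Xiu, Nia, Cal, Fay, Jae, Mae, Bo, Zoe, Yul, Lou, Cyd, Vic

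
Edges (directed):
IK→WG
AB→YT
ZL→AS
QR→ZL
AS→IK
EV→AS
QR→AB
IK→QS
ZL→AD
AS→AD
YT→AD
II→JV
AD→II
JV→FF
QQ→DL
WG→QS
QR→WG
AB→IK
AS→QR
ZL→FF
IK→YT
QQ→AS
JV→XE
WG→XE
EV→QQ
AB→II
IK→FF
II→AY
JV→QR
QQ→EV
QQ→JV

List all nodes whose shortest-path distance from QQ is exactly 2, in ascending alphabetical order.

AD, FF, IK, QR, XE

Level 0: QQ
Level 1: AS, DL, EV, JV
Level 2: AD, FF, IK, QR, XE
Level 3: AB, II, QS, WG, YT, ZL
Level 4: AY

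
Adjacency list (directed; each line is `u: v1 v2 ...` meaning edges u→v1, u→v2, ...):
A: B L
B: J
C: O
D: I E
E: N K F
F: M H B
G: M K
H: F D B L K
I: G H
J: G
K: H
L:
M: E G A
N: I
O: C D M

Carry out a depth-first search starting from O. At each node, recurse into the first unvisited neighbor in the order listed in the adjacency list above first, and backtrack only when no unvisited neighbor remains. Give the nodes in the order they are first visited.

Visit O
O → C
O → D
D → I
I → G
G → M
M → E
E → N
E → K
K → H
H → F
F → B
B → J
H → L
M → A

O, C, D, I, G, M, E, N, K, H, F, B, J, L, A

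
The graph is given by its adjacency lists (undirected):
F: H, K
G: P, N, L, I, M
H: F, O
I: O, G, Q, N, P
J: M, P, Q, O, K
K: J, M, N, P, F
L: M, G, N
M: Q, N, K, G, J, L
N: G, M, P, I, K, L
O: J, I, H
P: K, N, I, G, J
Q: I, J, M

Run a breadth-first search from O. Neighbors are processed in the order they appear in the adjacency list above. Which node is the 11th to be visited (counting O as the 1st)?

F

Visit O; enqueue J, I, H → queue [J, I, H]
Visit J; enqueue M, P, Q, K → queue [I, H, M, P, Q, K]
Visit I; enqueue G, N → queue [H, M, P, Q, K, G, N]
Visit H; enqueue F → queue [M, P, Q, K, G, N, F]
Visit M; enqueue L → queue [P, Q, K, G, N, F, L]
Visit P → queue [Q, K, G, N, F, L]
Visit Q → queue [K, G, N, F, L]
Visit K → queue [G, N, F, L]
Visit G → queue [N, F, L]
Visit N → queue [F, L]
Visit F → queue [L]
Visit L → queue []

Visit order: O, J, I, H, M, P, Q, K, G, N, F, L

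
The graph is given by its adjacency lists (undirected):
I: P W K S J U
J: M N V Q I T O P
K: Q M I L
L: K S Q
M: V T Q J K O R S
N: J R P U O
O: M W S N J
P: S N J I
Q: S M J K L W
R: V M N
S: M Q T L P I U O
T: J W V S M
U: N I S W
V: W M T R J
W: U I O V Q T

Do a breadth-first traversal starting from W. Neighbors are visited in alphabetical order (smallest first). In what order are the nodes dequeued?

W → I → O → Q → T → U → V → J → K → P → S → M → N → L → R

Visit W; enqueue I, O, Q, T, U, V → queue [I, O, Q, T, U, V]
Visit I; enqueue J, K, P, S → queue [O, Q, T, U, V, J, K, P, S]
Visit O; enqueue M, N → queue [Q, T, U, V, J, K, P, S, M, N]
Visit Q; enqueue L → queue [T, U, V, J, K, P, S, M, N, L]
Visit T → queue [U, V, J, K, P, S, M, N, L]
Visit U → queue [V, J, K, P, S, M, N, L]
Visit V; enqueue R → queue [J, K, P, S, M, N, L, R]
Visit J → queue [K, P, S, M, N, L, R]
Visit K → queue [P, S, M, N, L, R]
Visit P → queue [S, M, N, L, R]
Visit S → queue [M, N, L, R]
Visit M → queue [N, L, R]
Visit N → queue [L, R]
Visit L → queue [R]
Visit R → queue []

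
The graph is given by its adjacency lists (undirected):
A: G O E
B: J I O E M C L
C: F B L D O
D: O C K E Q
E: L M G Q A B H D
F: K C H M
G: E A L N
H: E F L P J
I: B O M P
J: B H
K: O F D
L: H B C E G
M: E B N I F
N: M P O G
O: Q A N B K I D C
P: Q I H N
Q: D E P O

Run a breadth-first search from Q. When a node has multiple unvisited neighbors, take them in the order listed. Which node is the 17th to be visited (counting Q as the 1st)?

J

Visit Q; enqueue D, E, P, O → queue [D, E, P, O]
Visit D; enqueue C, K → queue [E, P, O, C, K]
Visit E; enqueue L, M, G, A, B, H → queue [P, O, C, K, L, M, G, A, B, H]
Visit P; enqueue I, N → queue [O, C, K, L, M, G, A, B, H, I, N]
Visit O → queue [C, K, L, M, G, A, B, H, I, N]
Visit C; enqueue F → queue [K, L, M, G, A, B, H, I, N, F]
Visit K → queue [L, M, G, A, B, H, I, N, F]
Visit L → queue [M, G, A, B, H, I, N, F]
Visit M → queue [G, A, B, H, I, N, F]
Visit G → queue [A, B, H, I, N, F]
Visit A → queue [B, H, I, N, F]
Visit B; enqueue J → queue [H, I, N, F, J]
Visit H → queue [I, N, F, J]
Visit I → queue [N, F, J]
Visit N → queue [F, J]
Visit F → queue [J]
Visit J → queue []

Visit order: Q, D, E, P, O, C, K, L, M, G, A, B, H, I, N, F, J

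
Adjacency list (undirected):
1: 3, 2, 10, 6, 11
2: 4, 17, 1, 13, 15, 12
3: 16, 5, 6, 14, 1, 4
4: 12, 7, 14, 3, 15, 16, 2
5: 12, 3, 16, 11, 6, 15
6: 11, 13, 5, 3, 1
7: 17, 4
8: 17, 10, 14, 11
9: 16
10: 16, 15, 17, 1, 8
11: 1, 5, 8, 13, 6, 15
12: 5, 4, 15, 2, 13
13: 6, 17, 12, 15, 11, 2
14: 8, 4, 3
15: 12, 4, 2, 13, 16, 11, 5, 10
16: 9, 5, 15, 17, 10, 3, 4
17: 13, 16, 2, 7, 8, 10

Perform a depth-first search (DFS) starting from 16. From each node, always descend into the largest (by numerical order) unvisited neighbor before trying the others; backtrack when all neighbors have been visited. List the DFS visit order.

16, 17, 13, 15, 12, 5, 11, 8, 14, 4, 7, 3, 6, 1, 10, 2, 9

Visit 16
16 → 17
17 → 13
13 → 15
15 → 12
12 → 5
5 → 11
11 → 8
8 → 14
14 → 4
4 → 7
4 → 3
3 → 6
6 → 1
1 → 10
1 → 2
16 → 9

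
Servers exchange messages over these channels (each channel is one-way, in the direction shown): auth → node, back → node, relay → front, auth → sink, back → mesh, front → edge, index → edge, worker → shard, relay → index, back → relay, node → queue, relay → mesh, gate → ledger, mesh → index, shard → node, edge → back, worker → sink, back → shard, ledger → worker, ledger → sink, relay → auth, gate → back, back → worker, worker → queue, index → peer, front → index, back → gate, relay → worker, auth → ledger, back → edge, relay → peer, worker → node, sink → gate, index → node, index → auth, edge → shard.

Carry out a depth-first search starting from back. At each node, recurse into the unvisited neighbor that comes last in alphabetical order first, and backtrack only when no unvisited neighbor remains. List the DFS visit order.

back, worker, sink, gate, ledger, shard, node, queue, relay, peer, mesh, index, edge, auth, front

Visit back
back → worker
worker → sink
sink → gate
gate → ledger
worker → shard
shard → node
node → queue
back → relay
relay → peer
relay → mesh
mesh → index
index → edge
index → auth
relay → front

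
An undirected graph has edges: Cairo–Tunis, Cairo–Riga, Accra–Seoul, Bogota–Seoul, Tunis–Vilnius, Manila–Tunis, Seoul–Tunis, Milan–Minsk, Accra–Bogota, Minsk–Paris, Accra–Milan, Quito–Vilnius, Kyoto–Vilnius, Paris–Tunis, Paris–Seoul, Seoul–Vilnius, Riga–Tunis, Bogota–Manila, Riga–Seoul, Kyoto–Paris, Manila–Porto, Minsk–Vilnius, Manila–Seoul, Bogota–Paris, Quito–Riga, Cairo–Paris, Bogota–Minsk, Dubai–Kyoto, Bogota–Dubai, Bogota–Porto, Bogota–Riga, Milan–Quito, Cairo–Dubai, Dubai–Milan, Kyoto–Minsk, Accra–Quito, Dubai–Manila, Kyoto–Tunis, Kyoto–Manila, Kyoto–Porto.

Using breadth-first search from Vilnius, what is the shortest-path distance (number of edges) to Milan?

2

Level 0: Vilnius
Level 1: Kyoto, Minsk, Quito, Seoul, Tunis
Level 2: Accra, Bogota, Cairo, Dubai, Manila, Milan, Paris, Porto, Riga
Milan first appears at level 2.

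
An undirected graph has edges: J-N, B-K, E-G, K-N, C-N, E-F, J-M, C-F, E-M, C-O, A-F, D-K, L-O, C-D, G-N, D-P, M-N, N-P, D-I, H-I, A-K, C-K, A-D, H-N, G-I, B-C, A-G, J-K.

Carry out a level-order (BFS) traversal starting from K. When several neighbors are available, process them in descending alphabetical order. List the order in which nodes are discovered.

Visit K; enqueue N, J, D, C, B, A → queue [N, J, D, C, B, A]
Visit N; enqueue P, M, H, G → queue [J, D, C, B, A, P, M, H, G]
Visit J → queue [D, C, B, A, P, M, H, G]
Visit D; enqueue I → queue [C, B, A, P, M, H, G, I]
Visit C; enqueue O, F → queue [B, A, P, M, H, G, I, O, F]
Visit B → queue [A, P, M, H, G, I, O, F]
Visit A → queue [P, M, H, G, I, O, F]
Visit P → queue [M, H, G, I, O, F]
Visit M; enqueue E → queue [H, G, I, O, F, E]
Visit H → queue [G, I, O, F, E]
Visit G → queue [I, O, F, E]
Visit I → queue [O, F, E]
Visit O; enqueue L → queue [F, E, L]
Visit F → queue [E, L]
Visit E → queue [L]
Visit L → queue []

K, N, J, D, C, B, A, P, M, H, G, I, O, F, E, L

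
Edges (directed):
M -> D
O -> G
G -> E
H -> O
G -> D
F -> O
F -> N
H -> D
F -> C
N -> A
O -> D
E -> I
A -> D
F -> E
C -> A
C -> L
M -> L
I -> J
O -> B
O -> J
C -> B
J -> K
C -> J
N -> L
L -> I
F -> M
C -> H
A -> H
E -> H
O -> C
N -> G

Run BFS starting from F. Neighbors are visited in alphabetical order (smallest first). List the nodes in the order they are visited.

F, C, E, M, N, O, A, B, H, J, L, I, D, G, K

Visit F; enqueue C, E, M, N, O → queue [C, E, M, N, O]
Visit C; enqueue A, B, H, J, L → queue [E, M, N, O, A, B, H, J, L]
Visit E; enqueue I → queue [M, N, O, A, B, H, J, L, I]
Visit M; enqueue D → queue [N, O, A, B, H, J, L, I, D]
Visit N; enqueue G → queue [O, A, B, H, J, L, I, D, G]
Visit O → queue [A, B, H, J, L, I, D, G]
Visit A → queue [B, H, J, L, I, D, G]
Visit B → queue [H, J, L, I, D, G]
Visit H → queue [J, L, I, D, G]
Visit J; enqueue K → queue [L, I, D, G, K]
Visit L → queue [I, D, G, K]
Visit I → queue [D, G, K]
Visit D → queue [G, K]
Visit G → queue [K]
Visit K → queue []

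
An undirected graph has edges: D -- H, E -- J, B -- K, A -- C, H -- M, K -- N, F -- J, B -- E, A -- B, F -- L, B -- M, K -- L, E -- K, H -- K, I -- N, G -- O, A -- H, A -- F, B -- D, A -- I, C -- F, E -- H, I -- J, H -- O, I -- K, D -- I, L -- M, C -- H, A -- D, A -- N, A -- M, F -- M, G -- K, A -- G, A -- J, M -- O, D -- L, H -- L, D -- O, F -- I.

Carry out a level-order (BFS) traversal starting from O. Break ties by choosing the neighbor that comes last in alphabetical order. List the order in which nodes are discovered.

Visit O; enqueue M, H, G, D → queue [M, H, G, D]
Visit M; enqueue L, F, B, A → queue [H, G, D, L, F, B, A]
Visit H; enqueue K, E, C → queue [G, D, L, F, B, A, K, E, C]
Visit G → queue [D, L, F, B, A, K, E, C]
Visit D; enqueue I → queue [L, F, B, A, K, E, C, I]
Visit L → queue [F, B, A, K, E, C, I]
Visit F; enqueue J → queue [B, A, K, E, C, I, J]
Visit B → queue [A, K, E, C, I, J]
Visit A; enqueue N → queue [K, E, C, I, J, N]
Visit K → queue [E, C, I, J, N]
Visit E → queue [C, I, J, N]
Visit C → queue [I, J, N]
Visit I → queue [J, N]
Visit J → queue [N]
Visit N → queue []

O → M → H → G → D → L → F → B → A → K → E → C → I → J → N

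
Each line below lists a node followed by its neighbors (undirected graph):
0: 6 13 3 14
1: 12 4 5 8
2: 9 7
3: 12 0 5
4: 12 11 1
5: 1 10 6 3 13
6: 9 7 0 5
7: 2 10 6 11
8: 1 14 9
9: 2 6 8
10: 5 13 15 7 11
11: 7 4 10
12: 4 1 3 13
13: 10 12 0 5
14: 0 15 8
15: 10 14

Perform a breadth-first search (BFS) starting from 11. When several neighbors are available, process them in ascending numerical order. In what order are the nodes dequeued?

Visit 11; enqueue 4, 7, 10 → queue [4, 7, 10]
Visit 4; enqueue 1, 12 → queue [7, 10, 1, 12]
Visit 7; enqueue 2, 6 → queue [10, 1, 12, 2, 6]
Visit 10; enqueue 5, 13, 15 → queue [1, 12, 2, 6, 5, 13, 15]
Visit 1; enqueue 8 → queue [12, 2, 6, 5, 13, 15, 8]
Visit 12; enqueue 3 → queue [2, 6, 5, 13, 15, 8, 3]
Visit 2; enqueue 9 → queue [6, 5, 13, 15, 8, 3, 9]
Visit 6; enqueue 0 → queue [5, 13, 15, 8, 3, 9, 0]
Visit 5 → queue [13, 15, 8, 3, 9, 0]
Visit 13 → queue [15, 8, 3, 9, 0]
Visit 15; enqueue 14 → queue [8, 3, 9, 0, 14]
Visit 8 → queue [3, 9, 0, 14]
Visit 3 → queue [9, 0, 14]
Visit 9 → queue [0, 14]
Visit 0 → queue [14]
Visit 14 → queue []

11 → 4 → 7 → 10 → 1 → 12 → 2 → 6 → 5 → 13 → 15 → 8 → 3 → 9 → 0 → 14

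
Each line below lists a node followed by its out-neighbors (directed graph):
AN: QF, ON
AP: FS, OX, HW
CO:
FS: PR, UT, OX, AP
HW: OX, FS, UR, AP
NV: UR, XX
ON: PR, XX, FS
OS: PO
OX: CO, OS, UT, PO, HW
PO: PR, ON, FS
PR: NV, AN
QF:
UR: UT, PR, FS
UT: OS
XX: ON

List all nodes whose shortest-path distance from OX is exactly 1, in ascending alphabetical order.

CO, HW, OS, PO, UT

Level 0: OX
Level 1: CO, HW, OS, PO, UT
Level 2: AP, FS, ON, PR, UR
Level 3: AN, NV, XX
Level 4: QF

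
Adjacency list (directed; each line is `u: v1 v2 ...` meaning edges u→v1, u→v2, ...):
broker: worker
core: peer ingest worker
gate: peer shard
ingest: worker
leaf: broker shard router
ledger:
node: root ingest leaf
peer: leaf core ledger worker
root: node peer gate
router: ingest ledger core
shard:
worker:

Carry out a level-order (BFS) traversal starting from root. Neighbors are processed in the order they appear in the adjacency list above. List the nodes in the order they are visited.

root, node, peer, gate, ingest, leaf, core, ledger, worker, shard, broker, router

Visit root; enqueue node, peer, gate → queue [node, peer, gate]
Visit node; enqueue ingest, leaf → queue [peer, gate, ingest, leaf]
Visit peer; enqueue core, ledger, worker → queue [gate, ingest, leaf, core, ledger, worker]
Visit gate; enqueue shard → queue [ingest, leaf, core, ledger, worker, shard]
Visit ingest → queue [leaf, core, ledger, worker, shard]
Visit leaf; enqueue broker, router → queue [core, ledger, worker, shard, broker, router]
Visit core → queue [ledger, worker, shard, broker, router]
Visit ledger → queue [worker, shard, broker, router]
Visit worker → queue [shard, broker, router]
Visit shard → queue [broker, router]
Visit broker → queue [router]
Visit router → queue []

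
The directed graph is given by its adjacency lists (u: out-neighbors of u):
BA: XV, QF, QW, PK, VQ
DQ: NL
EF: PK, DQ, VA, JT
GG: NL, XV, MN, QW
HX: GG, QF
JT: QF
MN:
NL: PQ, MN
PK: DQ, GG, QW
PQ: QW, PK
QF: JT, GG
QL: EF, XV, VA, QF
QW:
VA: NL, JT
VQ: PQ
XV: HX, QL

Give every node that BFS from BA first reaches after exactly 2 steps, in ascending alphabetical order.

DQ, GG, HX, JT, PQ, QL

Level 0: BA
Level 1: PK, QF, QW, VQ, XV
Level 2: DQ, GG, HX, JT, PQ, QL
Level 3: EF, MN, NL, VA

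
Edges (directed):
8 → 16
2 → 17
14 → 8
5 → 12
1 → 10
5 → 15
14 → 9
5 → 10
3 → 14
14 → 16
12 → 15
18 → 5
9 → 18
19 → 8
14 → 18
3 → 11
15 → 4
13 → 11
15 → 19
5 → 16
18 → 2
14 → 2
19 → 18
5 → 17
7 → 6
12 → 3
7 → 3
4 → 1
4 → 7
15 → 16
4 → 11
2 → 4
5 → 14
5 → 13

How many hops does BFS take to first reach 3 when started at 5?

2

Level 0: 5
Level 1: 10, 12, 13, 14, 15, 16, 17
Level 2: 2, 3, 4, 8, 9, 11, 18, 19
Level 3: 1, 7
Level 4: 6
3 first appears at level 2.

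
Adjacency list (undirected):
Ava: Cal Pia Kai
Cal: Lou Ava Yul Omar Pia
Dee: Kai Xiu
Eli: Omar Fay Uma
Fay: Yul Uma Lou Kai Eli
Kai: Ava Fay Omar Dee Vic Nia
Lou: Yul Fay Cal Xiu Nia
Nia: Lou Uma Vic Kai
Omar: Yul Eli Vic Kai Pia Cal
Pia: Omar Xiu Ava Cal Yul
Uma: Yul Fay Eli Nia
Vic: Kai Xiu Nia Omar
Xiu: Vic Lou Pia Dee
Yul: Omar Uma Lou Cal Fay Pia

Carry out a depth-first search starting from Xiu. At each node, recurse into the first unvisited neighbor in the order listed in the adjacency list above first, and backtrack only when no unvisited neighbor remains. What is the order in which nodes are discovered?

Xiu → Vic → Kai → Ava → Cal → Lou → Yul → Omar → Eli → Fay → Uma → Nia → Pia → Dee

Visit Xiu
Xiu → Vic
Vic → Kai
Kai → Ava
Ava → Cal
Cal → Lou
Lou → Yul
Yul → Omar
Omar → Eli
Eli → Fay
Fay → Uma
Uma → Nia
Omar → Pia
Kai → Dee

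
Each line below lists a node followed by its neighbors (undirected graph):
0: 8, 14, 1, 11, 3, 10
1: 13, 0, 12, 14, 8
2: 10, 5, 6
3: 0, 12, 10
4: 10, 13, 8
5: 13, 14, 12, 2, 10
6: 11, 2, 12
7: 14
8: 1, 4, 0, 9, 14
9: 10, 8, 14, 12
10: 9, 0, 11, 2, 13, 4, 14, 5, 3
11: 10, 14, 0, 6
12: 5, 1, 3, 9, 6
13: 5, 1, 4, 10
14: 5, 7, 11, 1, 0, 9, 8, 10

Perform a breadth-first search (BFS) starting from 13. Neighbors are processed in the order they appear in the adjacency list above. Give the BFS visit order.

13 → 5 → 1 → 4 → 10 → 14 → 12 → 2 → 0 → 8 → 9 → 11 → 3 → 7 → 6

Visit 13; enqueue 5, 1, 4, 10 → queue [5, 1, 4, 10]
Visit 5; enqueue 14, 12, 2 → queue [1, 4, 10, 14, 12, 2]
Visit 1; enqueue 0, 8 → queue [4, 10, 14, 12, 2, 0, 8]
Visit 4 → queue [10, 14, 12, 2, 0, 8]
Visit 10; enqueue 9, 11, 3 → queue [14, 12, 2, 0, 8, 9, 11, 3]
Visit 14; enqueue 7 → queue [12, 2, 0, 8, 9, 11, 3, 7]
Visit 12; enqueue 6 → queue [2, 0, 8, 9, 11, 3, 7, 6]
Visit 2 → queue [0, 8, 9, 11, 3, 7, 6]
Visit 0 → queue [8, 9, 11, 3, 7, 6]
Visit 8 → queue [9, 11, 3, 7, 6]
Visit 9 → queue [11, 3, 7, 6]
Visit 11 → queue [3, 7, 6]
Visit 3 → queue [7, 6]
Visit 7 → queue [6]
Visit 6 → queue []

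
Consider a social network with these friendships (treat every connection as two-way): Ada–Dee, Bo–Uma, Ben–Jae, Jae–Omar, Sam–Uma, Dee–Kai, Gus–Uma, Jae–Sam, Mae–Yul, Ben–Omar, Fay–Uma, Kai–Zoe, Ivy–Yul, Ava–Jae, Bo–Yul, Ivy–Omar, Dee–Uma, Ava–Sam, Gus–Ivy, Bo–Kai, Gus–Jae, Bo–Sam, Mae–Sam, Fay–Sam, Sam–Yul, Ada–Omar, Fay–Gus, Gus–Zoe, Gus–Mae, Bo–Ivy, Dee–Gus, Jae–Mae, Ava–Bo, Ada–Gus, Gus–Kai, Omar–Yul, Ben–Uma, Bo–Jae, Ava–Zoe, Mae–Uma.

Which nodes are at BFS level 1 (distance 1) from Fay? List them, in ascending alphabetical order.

Level 0: Fay
Level 1: Gus, Sam, Uma
Level 2: Ada, Ava, Ben, Bo, Dee, Ivy, Jae, Kai, Mae, Yul, Zoe
Level 3: Omar

Gus, Sam, Uma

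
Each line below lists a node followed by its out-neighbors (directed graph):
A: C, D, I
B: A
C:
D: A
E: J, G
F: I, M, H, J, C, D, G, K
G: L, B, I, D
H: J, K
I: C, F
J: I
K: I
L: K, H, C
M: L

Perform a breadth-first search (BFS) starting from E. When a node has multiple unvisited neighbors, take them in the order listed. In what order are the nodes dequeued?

Visit E; enqueue J, G → queue [J, G]
Visit J; enqueue I → queue [G, I]
Visit G; enqueue L, B, D → queue [I, L, B, D]
Visit I; enqueue C, F → queue [L, B, D, C, F]
Visit L; enqueue K, H → queue [B, D, C, F, K, H]
Visit B; enqueue A → queue [D, C, F, K, H, A]
Visit D → queue [C, F, K, H, A]
Visit C → queue [F, K, H, A]
Visit F; enqueue M → queue [K, H, A, M]
Visit K → queue [H, A, M]
Visit H → queue [A, M]
Visit A → queue [M]
Visit M → queue []

E, J, G, I, L, B, D, C, F, K, H, A, M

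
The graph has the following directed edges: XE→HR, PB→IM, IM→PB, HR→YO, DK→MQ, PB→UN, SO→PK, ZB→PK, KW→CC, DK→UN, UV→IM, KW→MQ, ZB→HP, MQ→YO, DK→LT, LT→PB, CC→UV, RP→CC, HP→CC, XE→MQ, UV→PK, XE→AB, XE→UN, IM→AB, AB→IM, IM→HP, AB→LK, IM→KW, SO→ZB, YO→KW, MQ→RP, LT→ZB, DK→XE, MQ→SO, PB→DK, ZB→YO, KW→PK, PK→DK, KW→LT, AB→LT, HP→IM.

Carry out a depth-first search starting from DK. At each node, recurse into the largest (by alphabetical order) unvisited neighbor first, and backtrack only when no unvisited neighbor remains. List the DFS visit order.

Visit DK
DK → XE
XE → UN
XE → MQ
MQ → YO
YO → KW
KW → PK
KW → LT
LT → ZB
ZB → HP
HP → IM
IM → PB
IM → AB
AB → LK
HP → CC
CC → UV
MQ → SO
MQ → RP
XE → HR

DK XE UN MQ YO KW PK LT ZB HP IM PB AB LK CC UV SO RP HR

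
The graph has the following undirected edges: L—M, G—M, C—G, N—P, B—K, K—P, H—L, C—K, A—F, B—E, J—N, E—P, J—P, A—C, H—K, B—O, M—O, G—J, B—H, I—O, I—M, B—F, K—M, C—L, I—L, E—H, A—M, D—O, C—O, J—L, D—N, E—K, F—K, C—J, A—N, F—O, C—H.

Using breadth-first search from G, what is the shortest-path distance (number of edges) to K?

Level 0: G
Level 1: C, J, M
Level 2: A, H, I, K, L, N, O, P
Level 3: B, D, E, F
K first appears at level 2.

2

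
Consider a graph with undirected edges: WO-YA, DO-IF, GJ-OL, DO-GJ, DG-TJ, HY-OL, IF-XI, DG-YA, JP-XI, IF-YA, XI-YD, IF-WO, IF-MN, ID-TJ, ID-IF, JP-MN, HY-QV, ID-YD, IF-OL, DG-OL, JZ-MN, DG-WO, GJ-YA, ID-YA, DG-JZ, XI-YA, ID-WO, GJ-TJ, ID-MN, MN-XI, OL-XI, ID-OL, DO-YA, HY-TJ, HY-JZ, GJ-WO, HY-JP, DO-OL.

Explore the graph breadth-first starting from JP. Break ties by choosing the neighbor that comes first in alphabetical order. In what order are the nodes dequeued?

Visit JP; enqueue HY, MN, XI → queue [HY, MN, XI]
Visit HY; enqueue JZ, OL, QV, TJ → queue [MN, XI, JZ, OL, QV, TJ]
Visit MN; enqueue ID, IF → queue [XI, JZ, OL, QV, TJ, ID, IF]
Visit XI; enqueue YA, YD → queue [JZ, OL, QV, TJ, ID, IF, YA, YD]
Visit JZ; enqueue DG → queue [OL, QV, TJ, ID, IF, YA, YD, DG]
Visit OL; enqueue DO, GJ → queue [QV, TJ, ID, IF, YA, YD, DG, DO, GJ]
Visit QV → queue [TJ, ID, IF, YA, YD, DG, DO, GJ]
Visit TJ → queue [ID, IF, YA, YD, DG, DO, GJ]
Visit ID; enqueue WO → queue [IF, YA, YD, DG, DO, GJ, WO]
Visit IF → queue [YA, YD, DG, DO, GJ, WO]
Visit YA → queue [YD, DG, DO, GJ, WO]
Visit YD → queue [DG, DO, GJ, WO]
Visit DG → queue [DO, GJ, WO]
Visit DO → queue [GJ, WO]
Visit GJ → queue [WO]
Visit WO → queue []

JP -> HY -> MN -> XI -> JZ -> OL -> QV -> TJ -> ID -> IF -> YA -> YD -> DG -> DO -> GJ -> WO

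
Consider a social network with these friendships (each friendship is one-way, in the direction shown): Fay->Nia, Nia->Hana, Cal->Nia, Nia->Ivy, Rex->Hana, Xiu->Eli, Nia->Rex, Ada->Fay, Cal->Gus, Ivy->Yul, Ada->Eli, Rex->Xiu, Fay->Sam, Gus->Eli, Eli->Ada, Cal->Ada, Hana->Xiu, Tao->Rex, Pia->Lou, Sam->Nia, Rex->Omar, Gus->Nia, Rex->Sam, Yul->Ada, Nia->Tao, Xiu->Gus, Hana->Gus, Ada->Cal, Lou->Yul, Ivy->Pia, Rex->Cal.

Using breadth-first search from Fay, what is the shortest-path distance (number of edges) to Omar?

Level 0: Fay
Level 1: Nia, Sam
Level 2: Hana, Ivy, Rex, Tao
Level 3: Cal, Gus, Omar, Pia, Xiu, Yul
Level 4: Ada, Eli, Lou
Omar first appears at level 3.

3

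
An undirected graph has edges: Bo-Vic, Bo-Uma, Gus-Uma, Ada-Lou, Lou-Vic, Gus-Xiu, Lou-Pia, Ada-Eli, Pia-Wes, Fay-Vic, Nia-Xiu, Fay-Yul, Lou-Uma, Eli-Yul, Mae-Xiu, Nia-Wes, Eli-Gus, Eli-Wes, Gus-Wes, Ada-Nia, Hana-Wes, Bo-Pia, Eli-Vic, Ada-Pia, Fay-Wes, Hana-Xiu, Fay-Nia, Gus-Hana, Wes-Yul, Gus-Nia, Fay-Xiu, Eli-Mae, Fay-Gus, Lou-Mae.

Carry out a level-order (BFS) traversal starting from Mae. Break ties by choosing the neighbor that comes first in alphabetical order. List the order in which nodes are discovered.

Mae, Eli, Lou, Xiu, Ada, Gus, Vic, Wes, Yul, Pia, Uma, Fay, Hana, Nia, Bo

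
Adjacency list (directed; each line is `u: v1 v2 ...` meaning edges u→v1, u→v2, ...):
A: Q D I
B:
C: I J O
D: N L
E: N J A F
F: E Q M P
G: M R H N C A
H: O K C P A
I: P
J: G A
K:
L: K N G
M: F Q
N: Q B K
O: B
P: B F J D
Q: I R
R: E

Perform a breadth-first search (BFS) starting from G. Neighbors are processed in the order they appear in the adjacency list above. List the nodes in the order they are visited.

G, M, R, H, N, C, A, F, Q, E, O, K, P, B, I, J, D, L

Visit G; enqueue M, R, H, N, C, A → queue [M, R, H, N, C, A]
Visit M; enqueue F, Q → queue [R, H, N, C, A, F, Q]
Visit R; enqueue E → queue [H, N, C, A, F, Q, E]
Visit H; enqueue O, K, P → queue [N, C, A, F, Q, E, O, K, P]
Visit N; enqueue B → queue [C, A, F, Q, E, O, K, P, B]
Visit C; enqueue I, J → queue [A, F, Q, E, O, K, P, B, I, J]
Visit A; enqueue D → queue [F, Q, E, O, K, P, B, I, J, D]
Visit F → queue [Q, E, O, K, P, B, I, J, D]
Visit Q → queue [E, O, K, P, B, I, J, D]
Visit E → queue [O, K, P, B, I, J, D]
Visit O → queue [K, P, B, I, J, D]
Visit K → queue [P, B, I, J, D]
Visit P → queue [B, I, J, D]
Visit B → queue [I, J, D]
Visit I → queue [J, D]
Visit J → queue [D]
Visit D; enqueue L → queue [L]
Visit L → queue []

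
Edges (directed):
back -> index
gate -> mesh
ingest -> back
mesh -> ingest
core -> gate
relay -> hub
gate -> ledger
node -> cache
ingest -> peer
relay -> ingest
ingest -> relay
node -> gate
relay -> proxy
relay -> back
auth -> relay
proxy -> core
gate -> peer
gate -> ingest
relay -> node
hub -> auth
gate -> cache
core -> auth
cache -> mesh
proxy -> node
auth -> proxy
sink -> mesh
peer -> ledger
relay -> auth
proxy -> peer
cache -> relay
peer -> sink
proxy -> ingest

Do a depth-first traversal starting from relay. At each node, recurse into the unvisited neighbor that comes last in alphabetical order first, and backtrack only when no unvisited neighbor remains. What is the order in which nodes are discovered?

Visit relay
relay → proxy
proxy → peer
peer → sink
sink → mesh
mesh → ingest
ingest → back
back → index
peer → ledger
proxy → node
node → gate
gate → cache
proxy → core
core → auth
relay → hub

relay proxy peer sink mesh ingest back index ledger node gate cache core auth hub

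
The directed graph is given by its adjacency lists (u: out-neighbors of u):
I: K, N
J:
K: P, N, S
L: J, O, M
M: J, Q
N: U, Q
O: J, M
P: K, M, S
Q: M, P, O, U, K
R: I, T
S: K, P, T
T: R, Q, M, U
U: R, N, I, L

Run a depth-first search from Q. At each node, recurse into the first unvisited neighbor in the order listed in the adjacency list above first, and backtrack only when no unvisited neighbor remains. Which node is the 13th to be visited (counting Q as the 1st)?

Visit Q
Q → M
M → J
Q → P
P → K
K → N
N → U
U → R
R → I
R → T
U → L
L → O
K → S

Visit order: Q, M, J, P, K, N, U, R, I, T, L, O, S

S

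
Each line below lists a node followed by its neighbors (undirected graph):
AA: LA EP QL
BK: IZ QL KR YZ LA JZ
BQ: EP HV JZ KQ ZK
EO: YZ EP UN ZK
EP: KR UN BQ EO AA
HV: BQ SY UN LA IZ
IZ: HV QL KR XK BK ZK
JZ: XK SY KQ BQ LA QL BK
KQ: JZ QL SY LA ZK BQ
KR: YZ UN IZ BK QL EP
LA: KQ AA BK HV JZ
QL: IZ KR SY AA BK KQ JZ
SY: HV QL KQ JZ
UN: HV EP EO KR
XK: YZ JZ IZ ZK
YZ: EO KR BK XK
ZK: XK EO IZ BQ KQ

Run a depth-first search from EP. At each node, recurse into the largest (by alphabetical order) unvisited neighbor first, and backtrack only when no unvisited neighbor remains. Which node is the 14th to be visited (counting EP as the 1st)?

BK

Visit EP
EP → UN
UN → KR
KR → YZ
YZ → XK
XK → ZK
ZK → KQ
KQ → SY
SY → QL
QL → JZ
JZ → LA
LA → HV
HV → IZ
IZ → BK
HV → BQ
LA → AA
ZK → EO

Visit order: EP, UN, KR, YZ, XK, ZK, KQ, SY, QL, JZ, LA, HV, IZ, BK, BQ, AA, EO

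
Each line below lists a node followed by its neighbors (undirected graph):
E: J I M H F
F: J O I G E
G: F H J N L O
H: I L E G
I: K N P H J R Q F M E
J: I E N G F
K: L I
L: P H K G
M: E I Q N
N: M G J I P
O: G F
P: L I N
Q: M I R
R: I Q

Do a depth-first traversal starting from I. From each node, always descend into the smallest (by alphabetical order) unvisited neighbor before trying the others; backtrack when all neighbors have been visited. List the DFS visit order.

I, E, F, G, H, L, K, P, N, J, M, Q, R, O

Visit I
I → E
E → F
F → G
G → H
H → L
L → K
L → P
P → N
N → J
N → M
M → Q
Q → R
G → O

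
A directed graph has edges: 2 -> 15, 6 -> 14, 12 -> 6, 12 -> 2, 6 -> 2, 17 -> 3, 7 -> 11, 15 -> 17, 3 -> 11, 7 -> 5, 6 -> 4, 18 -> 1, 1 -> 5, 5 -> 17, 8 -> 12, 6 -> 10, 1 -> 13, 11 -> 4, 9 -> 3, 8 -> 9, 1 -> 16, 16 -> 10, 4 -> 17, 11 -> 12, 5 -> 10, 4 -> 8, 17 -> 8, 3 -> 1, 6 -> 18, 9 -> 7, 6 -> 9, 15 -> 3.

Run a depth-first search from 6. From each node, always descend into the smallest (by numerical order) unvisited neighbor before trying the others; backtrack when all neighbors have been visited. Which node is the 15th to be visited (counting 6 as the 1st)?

Visit 6
6 → 2
2 → 15
15 → 3
3 → 1
1 → 5
5 → 10
5 → 17
17 → 8
8 → 9
9 → 7
7 → 11
11 → 4
11 → 12
1 → 13
1 → 16
6 → 14
6 → 18

Visit order: 6, 2, 15, 3, 1, 5, 10, 17, 8, 9, 7, 11, 4, 12, 13, 16, 14, 18

13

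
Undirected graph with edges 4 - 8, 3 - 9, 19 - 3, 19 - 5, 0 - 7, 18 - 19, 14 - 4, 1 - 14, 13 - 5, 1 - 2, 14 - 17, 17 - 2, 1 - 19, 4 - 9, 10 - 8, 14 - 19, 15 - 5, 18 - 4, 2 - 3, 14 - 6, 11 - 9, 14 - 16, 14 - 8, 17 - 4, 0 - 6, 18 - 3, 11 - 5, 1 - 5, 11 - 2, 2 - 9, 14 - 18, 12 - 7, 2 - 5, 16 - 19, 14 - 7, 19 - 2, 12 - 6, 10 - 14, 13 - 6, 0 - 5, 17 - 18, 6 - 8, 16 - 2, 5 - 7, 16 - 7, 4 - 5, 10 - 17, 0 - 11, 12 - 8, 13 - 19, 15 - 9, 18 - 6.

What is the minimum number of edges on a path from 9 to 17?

2

Level 0: 9
Level 1: 2, 3, 4, 11, 15
Level 2: 0, 1, 5, 8, 14, 16, 17, 18, 19
Level 3: 6, 7, 10, 12, 13
17 first appears at level 2.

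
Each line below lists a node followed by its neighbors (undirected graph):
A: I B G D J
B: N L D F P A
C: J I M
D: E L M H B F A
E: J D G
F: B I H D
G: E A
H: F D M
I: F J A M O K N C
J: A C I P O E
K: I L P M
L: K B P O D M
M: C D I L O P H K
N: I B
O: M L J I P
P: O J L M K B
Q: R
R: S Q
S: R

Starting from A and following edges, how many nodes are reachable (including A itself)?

BFS from A visits: A, I, B, G, D, J, F, M, O, K, N, C, L, P, E, H
Reachable nodes: 16 of 19 total.

16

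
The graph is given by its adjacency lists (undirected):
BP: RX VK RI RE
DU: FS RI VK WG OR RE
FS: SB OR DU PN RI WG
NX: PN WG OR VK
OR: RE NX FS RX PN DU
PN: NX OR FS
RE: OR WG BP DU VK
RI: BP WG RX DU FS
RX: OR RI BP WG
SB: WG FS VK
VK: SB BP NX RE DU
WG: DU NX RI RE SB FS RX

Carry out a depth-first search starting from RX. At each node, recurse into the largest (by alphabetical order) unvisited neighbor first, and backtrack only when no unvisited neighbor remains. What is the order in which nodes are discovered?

RX → WG → SB → VK → RE → OR → PN → NX → FS → RI → DU → BP

Visit RX
RX → WG
WG → SB
SB → VK
VK → RE
RE → OR
OR → PN
PN → NX
PN → FS
FS → RI
RI → DU
RI → BP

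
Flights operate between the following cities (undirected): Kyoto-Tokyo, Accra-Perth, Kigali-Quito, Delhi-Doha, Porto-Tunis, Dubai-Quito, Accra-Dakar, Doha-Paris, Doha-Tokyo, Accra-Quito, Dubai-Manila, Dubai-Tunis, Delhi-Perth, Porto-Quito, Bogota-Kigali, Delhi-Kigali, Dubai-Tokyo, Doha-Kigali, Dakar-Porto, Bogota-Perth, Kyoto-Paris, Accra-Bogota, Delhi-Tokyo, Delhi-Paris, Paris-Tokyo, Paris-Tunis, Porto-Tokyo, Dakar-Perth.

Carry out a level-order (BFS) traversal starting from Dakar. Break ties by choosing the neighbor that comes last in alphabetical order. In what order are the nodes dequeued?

Dakar → Porto → Perth → Accra → Tunis → Tokyo → Quito → Delhi → Bogota → Paris → Dubai → Kyoto → Doha → Kigali → Manila

Visit Dakar; enqueue Porto, Perth, Accra → queue [Porto, Perth, Accra]
Visit Porto; enqueue Tunis, Tokyo, Quito → queue [Perth, Accra, Tunis, Tokyo, Quito]
Visit Perth; enqueue Delhi, Bogota → queue [Accra, Tunis, Tokyo, Quito, Delhi, Bogota]
Visit Accra → queue [Tunis, Tokyo, Quito, Delhi, Bogota]
Visit Tunis; enqueue Paris, Dubai → queue [Tokyo, Quito, Delhi, Bogota, Paris, Dubai]
Visit Tokyo; enqueue Kyoto, Doha → queue [Quito, Delhi, Bogota, Paris, Dubai, Kyoto, Doha]
Visit Quito; enqueue Kigali → queue [Delhi, Bogota, Paris, Dubai, Kyoto, Doha, Kigali]
Visit Delhi → queue [Bogota, Paris, Dubai, Kyoto, Doha, Kigali]
Visit Bogota → queue [Paris, Dubai, Kyoto, Doha, Kigali]
Visit Paris → queue [Dubai, Kyoto, Doha, Kigali]
Visit Dubai; enqueue Manila → queue [Kyoto, Doha, Kigali, Manila]
Visit Kyoto → queue [Doha, Kigali, Manila]
Visit Doha → queue [Kigali, Manila]
Visit Kigali → queue [Manila]
Visit Manila → queue []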